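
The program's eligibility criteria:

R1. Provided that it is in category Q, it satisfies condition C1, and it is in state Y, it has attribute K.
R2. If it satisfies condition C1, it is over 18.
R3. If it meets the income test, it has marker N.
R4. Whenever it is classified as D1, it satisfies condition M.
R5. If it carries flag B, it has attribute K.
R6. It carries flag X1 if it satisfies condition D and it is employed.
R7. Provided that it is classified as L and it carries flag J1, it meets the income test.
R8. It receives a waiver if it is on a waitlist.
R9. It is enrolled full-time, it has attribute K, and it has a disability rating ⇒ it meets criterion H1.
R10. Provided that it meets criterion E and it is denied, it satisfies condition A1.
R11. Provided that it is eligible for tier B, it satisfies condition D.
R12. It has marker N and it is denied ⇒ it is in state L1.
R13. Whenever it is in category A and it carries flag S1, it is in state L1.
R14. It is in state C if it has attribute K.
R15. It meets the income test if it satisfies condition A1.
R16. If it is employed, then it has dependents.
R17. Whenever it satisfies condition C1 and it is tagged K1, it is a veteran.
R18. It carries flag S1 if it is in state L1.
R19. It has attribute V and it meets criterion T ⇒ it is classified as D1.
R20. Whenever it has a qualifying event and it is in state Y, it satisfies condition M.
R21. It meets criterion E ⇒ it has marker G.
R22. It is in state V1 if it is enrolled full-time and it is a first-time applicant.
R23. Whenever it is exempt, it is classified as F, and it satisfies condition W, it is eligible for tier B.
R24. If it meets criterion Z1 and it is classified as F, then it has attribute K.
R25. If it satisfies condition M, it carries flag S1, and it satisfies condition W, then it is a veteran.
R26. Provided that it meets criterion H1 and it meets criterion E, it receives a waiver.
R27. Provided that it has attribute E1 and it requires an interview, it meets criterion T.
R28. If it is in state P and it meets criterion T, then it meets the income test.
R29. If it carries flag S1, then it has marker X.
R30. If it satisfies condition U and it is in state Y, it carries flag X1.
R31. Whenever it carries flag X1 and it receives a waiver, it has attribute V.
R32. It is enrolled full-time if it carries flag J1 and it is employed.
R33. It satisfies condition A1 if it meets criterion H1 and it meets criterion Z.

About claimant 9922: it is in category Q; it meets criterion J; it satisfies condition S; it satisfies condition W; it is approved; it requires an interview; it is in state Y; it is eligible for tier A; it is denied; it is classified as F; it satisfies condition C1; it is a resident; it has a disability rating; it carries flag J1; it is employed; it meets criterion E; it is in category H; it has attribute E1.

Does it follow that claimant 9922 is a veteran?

No

Forward chaining from the given facts derives: has attribute K, is over 18, satisfies condition A1, is in state C, meets the income test, has dependents, has marker G, meets criterion T, is enrolled full-time, has marker N, meets criterion H1, is in state L1, carries flag S1, receives a waiver, has marker X.
Rules concluding "it is a veteran": R17 needs "it is tagged K1"; R25 needs "it satisfies condition M" — none of these are established.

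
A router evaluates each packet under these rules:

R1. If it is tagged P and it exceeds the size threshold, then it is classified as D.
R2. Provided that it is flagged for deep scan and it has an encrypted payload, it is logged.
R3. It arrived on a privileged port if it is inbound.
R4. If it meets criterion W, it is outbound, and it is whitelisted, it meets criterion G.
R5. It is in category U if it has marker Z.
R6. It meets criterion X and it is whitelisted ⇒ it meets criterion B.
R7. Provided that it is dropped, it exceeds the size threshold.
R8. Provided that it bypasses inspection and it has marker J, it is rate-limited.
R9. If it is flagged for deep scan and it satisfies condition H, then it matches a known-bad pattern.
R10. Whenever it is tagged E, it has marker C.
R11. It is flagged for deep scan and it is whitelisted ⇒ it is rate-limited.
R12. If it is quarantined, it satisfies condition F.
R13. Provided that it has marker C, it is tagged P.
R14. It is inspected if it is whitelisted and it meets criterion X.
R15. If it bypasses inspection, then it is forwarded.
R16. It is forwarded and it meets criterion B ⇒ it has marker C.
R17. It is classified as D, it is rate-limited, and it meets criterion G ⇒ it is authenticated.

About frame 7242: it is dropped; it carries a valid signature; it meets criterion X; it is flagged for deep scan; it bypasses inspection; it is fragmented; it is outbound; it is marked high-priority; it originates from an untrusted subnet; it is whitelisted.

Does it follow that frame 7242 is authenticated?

Forward chaining from the given facts derives: meets criterion B, exceeds the size threshold, is rate-limited, is inspected, is forwarded, has marker C, is tagged P, is classified as D.
The only rule concluding "it is authenticated" is R17, which needs "it meets criterion G"; that is never established.

No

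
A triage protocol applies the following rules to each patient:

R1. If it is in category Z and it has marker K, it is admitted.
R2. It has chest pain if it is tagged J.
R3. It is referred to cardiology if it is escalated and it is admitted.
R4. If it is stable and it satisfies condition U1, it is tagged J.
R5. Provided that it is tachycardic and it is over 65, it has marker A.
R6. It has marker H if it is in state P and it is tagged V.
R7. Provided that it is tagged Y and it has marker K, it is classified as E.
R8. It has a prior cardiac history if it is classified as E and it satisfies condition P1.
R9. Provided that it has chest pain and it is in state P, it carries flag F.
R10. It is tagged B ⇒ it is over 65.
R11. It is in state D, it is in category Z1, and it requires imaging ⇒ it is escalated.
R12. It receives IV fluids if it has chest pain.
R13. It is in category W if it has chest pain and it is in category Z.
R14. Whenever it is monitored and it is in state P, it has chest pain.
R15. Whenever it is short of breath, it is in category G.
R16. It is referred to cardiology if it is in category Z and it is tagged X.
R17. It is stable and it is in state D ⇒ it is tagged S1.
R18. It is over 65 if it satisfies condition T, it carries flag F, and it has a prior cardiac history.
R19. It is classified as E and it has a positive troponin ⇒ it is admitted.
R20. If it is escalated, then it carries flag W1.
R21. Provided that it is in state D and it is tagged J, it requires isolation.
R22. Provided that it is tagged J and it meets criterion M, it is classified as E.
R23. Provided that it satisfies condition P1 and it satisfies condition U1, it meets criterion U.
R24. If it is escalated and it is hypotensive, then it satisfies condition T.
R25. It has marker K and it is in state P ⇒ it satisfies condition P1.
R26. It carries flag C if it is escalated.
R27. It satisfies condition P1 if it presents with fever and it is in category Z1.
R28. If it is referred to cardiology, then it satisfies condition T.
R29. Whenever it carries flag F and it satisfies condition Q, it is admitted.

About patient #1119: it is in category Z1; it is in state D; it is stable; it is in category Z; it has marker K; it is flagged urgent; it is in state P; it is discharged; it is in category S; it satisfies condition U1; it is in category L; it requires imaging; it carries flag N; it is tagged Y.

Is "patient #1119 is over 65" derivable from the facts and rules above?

By R1 (it is in category Z, it has marker K): it is admitted.
By R4 (it is stable, it satisfies condition U1): it is tagged J.
By R7 (it is tagged Y, it has marker K): it is classified as E.
By R11 (it is in state D, it is in category Z1, it requires imaging): it is escalated.
By R25 (it has marker K, it is in state P): it satisfies condition P1.
By R2 (it is tagged J): it has chest pain.
By R3 (it is escalated, it is admitted): it is referred to cardiology.
By R8 (it is classified as E, it satisfies condition P1): it has a prior cardiac history.
By R9 (it has chest pain, it is in state P): it carries flag F.
By R28 (it is referred to cardiology): it satisfies condition T.
By R18 (it satisfies condition T, it carries flag F, it has a prior cardiac history): it is over 65.

Yes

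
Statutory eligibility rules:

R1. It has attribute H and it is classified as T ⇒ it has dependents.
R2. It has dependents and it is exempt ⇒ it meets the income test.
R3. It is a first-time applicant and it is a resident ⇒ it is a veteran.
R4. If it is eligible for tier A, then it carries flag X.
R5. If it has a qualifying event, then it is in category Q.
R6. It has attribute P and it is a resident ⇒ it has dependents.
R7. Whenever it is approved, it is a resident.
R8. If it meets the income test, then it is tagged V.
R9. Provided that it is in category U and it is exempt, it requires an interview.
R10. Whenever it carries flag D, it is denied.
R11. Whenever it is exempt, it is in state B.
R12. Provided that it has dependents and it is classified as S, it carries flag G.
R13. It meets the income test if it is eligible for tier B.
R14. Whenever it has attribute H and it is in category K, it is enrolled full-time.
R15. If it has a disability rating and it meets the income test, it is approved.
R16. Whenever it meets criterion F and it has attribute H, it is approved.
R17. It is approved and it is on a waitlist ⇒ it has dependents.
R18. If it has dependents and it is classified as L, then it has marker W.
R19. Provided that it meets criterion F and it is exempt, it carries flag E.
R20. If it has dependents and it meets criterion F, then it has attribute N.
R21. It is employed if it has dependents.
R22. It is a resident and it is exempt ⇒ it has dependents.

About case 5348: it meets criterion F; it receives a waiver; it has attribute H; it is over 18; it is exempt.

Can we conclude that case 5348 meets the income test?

By R16 (it meets criterion F, it has attribute H): it is approved.
By R7 (it is approved): it is a resident.
By R22 (it is a resident, it is exempt): it has dependents.
By R2 (it has dependents, it is exempt): it meets the income test.

Yes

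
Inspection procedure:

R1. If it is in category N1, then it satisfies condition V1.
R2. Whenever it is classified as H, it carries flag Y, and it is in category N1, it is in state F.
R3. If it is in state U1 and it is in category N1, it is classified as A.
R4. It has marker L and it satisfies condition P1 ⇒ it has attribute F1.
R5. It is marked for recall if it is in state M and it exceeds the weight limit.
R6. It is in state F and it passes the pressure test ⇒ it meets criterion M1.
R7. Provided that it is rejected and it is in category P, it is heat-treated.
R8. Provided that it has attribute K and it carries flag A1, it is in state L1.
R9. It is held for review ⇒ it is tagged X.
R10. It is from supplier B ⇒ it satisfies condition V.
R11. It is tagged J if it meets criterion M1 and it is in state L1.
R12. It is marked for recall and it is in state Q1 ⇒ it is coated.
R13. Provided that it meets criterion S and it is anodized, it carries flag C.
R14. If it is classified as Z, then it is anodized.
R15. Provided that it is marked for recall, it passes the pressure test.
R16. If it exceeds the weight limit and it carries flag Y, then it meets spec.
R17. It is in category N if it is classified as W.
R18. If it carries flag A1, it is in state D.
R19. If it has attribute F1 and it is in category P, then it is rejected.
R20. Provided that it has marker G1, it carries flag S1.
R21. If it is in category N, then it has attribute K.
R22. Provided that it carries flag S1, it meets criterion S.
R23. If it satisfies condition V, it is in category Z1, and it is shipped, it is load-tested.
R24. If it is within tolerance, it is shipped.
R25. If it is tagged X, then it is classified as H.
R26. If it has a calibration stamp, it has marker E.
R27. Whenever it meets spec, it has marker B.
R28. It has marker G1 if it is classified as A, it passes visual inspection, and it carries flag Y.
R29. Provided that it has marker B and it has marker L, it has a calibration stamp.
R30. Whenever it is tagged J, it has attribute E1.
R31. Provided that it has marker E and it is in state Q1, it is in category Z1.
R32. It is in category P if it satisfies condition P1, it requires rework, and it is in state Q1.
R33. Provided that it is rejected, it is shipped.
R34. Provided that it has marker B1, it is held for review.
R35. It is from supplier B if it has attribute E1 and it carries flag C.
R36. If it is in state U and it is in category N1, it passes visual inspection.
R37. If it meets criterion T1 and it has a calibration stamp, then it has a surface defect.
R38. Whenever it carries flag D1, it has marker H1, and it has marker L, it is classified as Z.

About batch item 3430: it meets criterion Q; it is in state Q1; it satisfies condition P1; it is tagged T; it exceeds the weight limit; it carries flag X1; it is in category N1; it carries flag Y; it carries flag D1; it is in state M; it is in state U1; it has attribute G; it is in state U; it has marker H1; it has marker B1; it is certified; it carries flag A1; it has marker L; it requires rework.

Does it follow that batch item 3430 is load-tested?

Forward chaining from the given facts derives: satisfies condition V1, is classified as A, has attribute F1, is marked for recall, is coated, passes the pressure test, meets spec, is in state D, has marker B, has a calibration stamp, is in category P, is held for review, passes visual inspection, is classified as Z, is tagged X, is anodized, is rejected, is classified as H, has marker E, has marker G1, is in category Z1, is shipped, is in state F, meets criterion M1, is heat-treated, carries flag S1, meets criterion S, carries flag C.
The only rule concluding "it is load-tested" is R23, which needs "it satisfies condition V"; that is never established.

No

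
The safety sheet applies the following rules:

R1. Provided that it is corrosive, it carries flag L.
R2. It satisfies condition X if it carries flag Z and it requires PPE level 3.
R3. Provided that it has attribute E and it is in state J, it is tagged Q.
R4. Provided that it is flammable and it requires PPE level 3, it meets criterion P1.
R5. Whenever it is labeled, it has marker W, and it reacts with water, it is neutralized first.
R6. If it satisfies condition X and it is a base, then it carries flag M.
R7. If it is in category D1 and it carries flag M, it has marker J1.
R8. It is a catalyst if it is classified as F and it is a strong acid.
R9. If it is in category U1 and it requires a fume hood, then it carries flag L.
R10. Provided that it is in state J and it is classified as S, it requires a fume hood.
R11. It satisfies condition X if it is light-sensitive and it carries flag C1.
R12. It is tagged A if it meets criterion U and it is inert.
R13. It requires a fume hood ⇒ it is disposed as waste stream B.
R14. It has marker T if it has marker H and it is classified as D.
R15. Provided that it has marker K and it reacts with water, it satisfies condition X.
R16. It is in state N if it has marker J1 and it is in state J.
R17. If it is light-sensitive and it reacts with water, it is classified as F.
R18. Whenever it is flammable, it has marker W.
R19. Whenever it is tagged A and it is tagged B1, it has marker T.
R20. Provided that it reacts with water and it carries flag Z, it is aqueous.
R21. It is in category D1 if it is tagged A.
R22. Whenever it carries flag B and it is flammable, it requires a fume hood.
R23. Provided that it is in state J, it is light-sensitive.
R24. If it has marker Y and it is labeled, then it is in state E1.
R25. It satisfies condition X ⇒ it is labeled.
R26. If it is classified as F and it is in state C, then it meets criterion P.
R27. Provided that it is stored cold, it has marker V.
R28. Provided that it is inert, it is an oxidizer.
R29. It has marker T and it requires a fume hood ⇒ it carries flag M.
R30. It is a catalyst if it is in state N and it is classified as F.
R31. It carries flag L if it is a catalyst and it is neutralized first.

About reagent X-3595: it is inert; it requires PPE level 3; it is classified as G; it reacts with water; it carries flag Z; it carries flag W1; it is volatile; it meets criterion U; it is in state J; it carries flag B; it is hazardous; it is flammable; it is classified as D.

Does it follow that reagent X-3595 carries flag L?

No

Forward chaining from the given facts derives: satisfies condition X, meets criterion P1, is tagged A, has marker W, is aqueous, is in category D1, requires a fume hood, is light-sensitive, is labeled, is an oxidizer, is neutralized first, is disposed as waste stream B, is classified as F.
Rules concluding "it carries flag L": R1 needs "it is corrosive"; R9 needs "it is in category U1"; R31 needs "it is a catalyst" — none of these are established.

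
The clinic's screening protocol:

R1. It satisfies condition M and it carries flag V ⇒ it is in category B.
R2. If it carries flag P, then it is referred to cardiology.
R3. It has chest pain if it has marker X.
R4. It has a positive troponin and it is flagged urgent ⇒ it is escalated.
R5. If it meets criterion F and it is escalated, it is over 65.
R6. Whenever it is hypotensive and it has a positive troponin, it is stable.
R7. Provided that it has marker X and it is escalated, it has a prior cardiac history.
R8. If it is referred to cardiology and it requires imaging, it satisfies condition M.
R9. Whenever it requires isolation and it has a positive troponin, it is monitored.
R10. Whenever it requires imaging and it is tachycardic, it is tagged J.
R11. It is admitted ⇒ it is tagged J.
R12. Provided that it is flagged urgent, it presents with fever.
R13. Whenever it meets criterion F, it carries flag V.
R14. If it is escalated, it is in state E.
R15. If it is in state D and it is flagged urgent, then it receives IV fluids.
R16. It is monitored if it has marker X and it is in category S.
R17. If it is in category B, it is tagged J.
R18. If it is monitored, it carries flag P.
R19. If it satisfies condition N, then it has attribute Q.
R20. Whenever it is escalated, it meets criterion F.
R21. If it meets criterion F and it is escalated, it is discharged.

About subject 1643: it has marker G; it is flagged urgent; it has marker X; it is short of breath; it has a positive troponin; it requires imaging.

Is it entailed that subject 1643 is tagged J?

Forward chaining from the given facts derives: has chest pain, is escalated, has a prior cardiac history, presents with fever, is in state E, meets criterion F, is discharged, is over 65, carries flag V.
Rules concluding "it is tagged J": R10 needs "it is tachycardic"; R11 needs "it is admitted"; R17 needs "it is in category B" — none of these are established.

No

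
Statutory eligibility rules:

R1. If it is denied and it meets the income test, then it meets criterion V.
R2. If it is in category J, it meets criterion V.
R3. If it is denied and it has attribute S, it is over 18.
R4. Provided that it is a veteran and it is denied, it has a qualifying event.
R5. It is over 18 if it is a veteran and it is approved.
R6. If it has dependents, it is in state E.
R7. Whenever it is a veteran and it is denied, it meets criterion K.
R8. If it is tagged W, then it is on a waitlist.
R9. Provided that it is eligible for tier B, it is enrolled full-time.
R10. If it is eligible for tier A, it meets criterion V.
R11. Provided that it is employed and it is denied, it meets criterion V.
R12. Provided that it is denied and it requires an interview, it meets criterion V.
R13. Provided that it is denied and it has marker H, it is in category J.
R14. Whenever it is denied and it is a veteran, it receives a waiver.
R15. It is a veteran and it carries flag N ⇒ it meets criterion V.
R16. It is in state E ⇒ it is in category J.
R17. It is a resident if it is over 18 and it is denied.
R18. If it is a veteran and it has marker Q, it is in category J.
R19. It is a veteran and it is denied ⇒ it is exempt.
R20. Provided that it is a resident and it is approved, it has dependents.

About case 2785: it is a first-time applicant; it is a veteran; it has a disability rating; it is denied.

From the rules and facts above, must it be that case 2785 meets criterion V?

No

Forward chaining from the given facts derives: has a qualifying event, meets criterion K, receives a waiver, is exempt.
Rules concluding "it meets criterion V": R1 needs "it meets the income test"; R2 needs "it is in category J"; R10 needs "it is eligible for tier A"; R11 needs "it is employed"; R12 needs "it requires an interview"; R15 needs "it carries flag N" — none of these are established.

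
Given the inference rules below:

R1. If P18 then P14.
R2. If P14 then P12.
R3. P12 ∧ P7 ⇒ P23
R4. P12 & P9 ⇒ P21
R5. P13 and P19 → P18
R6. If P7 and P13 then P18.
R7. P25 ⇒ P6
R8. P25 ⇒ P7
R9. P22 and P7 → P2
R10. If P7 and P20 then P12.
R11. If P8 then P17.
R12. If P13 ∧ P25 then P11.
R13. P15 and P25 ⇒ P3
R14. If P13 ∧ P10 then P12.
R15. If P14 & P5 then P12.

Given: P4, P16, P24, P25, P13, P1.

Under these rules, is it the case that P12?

P7  (by R8: P25)
P18  (by R6: P7, P13)
P14  (by R1: P18)
P12  (by R2: P14)

Yes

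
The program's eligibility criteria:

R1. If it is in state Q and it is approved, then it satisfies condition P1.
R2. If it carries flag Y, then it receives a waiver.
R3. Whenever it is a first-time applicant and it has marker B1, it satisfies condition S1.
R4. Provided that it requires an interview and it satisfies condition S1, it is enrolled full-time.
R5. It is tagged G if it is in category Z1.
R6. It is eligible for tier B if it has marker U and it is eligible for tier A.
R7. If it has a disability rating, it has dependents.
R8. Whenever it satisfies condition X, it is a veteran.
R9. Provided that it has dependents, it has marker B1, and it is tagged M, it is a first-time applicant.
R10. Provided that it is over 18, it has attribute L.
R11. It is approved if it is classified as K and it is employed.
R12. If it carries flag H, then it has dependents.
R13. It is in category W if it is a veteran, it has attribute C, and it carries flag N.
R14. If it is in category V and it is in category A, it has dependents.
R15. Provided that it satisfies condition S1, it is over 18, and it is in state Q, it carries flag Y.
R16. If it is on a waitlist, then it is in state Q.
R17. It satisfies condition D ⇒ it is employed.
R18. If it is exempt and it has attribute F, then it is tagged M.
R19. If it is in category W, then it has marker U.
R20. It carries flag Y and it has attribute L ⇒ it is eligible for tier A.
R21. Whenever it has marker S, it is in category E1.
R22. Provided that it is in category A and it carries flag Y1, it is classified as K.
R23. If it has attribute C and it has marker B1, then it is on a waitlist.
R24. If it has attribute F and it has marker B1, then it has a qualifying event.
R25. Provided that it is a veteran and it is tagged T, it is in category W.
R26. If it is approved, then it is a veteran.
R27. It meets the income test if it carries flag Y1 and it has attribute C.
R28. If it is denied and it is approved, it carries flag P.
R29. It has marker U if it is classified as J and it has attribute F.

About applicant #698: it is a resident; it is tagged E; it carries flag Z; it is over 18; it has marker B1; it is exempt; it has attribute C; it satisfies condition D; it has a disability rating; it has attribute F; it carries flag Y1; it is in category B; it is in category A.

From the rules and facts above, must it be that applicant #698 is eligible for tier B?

Forward chaining from the given facts derives: has dependents, has attribute L, is employed, is tagged M, is classified as K, is on a waitlist, has a qualifying event, meets the income test, is a first-time applicant, is approved, is in state Q, is a veteran, satisfies condition P1, satisfies condition S1, carries flag Y, is eligible for tier A, receives a waiver.
The only rule concluding "it is eligible for tier B" is R6, which needs "it has marker U"; that is never established.

No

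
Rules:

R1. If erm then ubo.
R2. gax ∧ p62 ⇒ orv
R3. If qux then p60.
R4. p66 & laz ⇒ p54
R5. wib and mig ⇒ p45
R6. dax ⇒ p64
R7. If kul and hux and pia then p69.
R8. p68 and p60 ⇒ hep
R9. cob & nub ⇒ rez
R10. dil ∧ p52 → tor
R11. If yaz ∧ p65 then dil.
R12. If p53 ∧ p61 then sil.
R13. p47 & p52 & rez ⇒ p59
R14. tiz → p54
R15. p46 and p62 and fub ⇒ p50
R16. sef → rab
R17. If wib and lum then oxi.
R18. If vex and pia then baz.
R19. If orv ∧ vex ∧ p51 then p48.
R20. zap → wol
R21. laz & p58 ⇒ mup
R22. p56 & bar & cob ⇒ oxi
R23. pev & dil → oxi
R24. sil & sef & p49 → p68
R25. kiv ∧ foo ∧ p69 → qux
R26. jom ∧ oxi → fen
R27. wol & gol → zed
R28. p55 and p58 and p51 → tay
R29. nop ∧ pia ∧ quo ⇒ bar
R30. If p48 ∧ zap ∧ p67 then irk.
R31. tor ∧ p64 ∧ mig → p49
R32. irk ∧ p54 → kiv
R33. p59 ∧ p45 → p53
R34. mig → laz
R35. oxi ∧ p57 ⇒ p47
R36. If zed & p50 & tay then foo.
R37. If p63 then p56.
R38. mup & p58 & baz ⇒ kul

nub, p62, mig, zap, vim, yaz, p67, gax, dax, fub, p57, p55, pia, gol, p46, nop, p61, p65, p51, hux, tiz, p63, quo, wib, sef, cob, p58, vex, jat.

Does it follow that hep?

Forward chaining from the given facts derives: orv, p45, p64, rez, dil, p54, p50, rab, baz, p48, wol, zed, tay, bar, irk, kiv, laz, foo, p56, mup, oxi, p47, kul, p69, qux, p60.
The only rule concluding hep is R8, which needs p68; that is never established.

No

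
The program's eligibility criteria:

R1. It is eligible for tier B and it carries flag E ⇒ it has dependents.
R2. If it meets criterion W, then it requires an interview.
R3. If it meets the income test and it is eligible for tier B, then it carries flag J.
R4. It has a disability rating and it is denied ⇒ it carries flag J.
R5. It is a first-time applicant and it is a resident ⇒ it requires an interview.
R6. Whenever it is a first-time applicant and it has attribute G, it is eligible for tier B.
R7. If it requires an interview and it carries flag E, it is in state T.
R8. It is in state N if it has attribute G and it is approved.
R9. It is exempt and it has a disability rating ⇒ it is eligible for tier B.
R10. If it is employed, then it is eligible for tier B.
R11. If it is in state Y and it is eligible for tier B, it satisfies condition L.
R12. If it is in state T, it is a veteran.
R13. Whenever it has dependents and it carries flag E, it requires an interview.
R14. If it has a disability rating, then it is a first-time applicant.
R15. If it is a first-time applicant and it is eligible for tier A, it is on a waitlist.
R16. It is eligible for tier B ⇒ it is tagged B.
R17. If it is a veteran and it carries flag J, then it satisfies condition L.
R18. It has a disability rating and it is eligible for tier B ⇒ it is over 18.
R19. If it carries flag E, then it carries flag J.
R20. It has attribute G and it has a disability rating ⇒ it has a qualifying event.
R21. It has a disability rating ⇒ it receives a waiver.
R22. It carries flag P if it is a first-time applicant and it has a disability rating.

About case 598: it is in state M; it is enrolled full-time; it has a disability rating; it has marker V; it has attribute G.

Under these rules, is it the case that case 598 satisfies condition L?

No

Forward chaining from the given facts derives: is a first-time applicant, has a qualifying event, receives a waiver, carries flag P, is eligible for tier B, is tagged B, is over 18.
Rules concluding "it satisfies condition L": R11 needs "it is in state Y"; R17 needs "it is a veteran" — none of these are established.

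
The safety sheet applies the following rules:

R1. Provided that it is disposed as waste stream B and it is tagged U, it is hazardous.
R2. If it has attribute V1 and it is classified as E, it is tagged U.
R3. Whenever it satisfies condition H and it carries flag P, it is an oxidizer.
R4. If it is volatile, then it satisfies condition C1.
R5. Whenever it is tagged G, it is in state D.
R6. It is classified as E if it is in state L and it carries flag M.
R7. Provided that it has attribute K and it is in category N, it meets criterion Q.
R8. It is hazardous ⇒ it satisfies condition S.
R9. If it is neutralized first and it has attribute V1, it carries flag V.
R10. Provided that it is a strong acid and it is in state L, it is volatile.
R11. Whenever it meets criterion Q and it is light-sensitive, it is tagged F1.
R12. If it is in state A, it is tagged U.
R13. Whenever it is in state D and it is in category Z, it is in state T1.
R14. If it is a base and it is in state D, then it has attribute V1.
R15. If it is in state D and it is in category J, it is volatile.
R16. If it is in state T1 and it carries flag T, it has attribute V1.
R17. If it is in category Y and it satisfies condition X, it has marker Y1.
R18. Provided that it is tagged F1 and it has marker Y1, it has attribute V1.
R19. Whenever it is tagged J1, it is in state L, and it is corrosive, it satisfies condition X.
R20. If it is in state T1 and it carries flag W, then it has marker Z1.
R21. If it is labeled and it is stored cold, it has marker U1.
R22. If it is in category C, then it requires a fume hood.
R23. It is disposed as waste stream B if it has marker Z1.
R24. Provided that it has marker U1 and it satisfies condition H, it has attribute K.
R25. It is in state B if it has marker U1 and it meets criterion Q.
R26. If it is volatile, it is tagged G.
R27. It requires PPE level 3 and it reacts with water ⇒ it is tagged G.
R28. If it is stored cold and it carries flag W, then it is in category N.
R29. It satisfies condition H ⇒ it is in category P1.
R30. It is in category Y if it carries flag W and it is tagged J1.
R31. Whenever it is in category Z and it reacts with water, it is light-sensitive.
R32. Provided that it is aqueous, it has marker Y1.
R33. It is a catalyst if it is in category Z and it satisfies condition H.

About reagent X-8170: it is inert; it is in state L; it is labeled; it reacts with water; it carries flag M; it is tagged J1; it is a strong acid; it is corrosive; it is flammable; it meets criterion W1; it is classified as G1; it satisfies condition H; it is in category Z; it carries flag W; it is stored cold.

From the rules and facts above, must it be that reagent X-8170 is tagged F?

No

Forward chaining from the given facts derives: is classified as E, is volatile, satisfies condition X, has marker U1, has attribute K, is tagged G, is in category N, is in category P1, is in category Y, is light-sensitive, is a catalyst, satisfies condition C1, is in state D, meets criterion Q, is tagged F1, is in state T1, has marker Y1, has attribute V1, has marker Z1, is disposed as waste stream B, is in state B, is tagged U, is hazardous, satisfies condition S.
No rule has "it is tagged F" as its conclusion, and it is not among the given facts.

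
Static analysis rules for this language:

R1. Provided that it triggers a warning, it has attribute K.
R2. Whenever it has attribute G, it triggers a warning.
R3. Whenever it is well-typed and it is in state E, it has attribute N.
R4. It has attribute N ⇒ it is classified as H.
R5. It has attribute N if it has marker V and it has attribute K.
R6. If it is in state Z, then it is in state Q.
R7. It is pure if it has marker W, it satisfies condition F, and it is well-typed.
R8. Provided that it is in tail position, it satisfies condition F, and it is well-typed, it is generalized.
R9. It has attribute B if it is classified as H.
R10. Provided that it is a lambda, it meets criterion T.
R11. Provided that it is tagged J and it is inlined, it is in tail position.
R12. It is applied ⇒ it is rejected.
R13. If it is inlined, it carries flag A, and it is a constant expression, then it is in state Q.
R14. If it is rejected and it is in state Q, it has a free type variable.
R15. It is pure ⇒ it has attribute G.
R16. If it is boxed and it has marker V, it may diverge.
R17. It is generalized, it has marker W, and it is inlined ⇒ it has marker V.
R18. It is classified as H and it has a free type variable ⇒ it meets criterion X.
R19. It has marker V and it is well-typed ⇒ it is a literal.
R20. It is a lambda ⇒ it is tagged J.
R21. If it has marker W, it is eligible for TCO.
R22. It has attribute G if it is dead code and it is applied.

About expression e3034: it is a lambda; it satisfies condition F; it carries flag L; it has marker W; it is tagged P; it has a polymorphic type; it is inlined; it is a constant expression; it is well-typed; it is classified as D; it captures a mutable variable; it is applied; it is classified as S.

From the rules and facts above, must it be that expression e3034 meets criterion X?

Forward chaining from the given facts derives: is pure, meets criterion T, is rejected, has attribute G, is tagged J, is eligible for TCO, triggers a warning, is in tail position, has attribute K, is generalized, has marker V, is a literal, has attribute N, is classified as H, has attribute B.
The only rule concluding "it meets criterion X" is R18, which needs "it has a free type variable"; that is never established.

No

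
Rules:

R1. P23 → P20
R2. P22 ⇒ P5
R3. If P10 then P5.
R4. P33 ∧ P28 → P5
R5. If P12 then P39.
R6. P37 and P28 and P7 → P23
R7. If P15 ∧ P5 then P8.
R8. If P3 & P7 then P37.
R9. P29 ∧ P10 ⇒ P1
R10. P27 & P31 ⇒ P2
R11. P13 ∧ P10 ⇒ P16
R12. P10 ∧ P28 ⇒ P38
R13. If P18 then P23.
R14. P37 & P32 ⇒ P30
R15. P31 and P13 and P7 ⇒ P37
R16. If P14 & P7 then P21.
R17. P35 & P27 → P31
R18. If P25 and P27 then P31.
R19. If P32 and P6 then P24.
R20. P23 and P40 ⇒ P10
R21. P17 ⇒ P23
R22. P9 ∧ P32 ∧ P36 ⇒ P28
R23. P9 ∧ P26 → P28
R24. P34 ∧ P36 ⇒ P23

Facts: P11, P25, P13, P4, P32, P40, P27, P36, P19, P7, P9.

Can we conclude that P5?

Yes

P31  (by R18: P25, P27)
P28  (by R22: P9, P32, P36)
P37  (by R15: P31, P13, P7)
P23  (by R6: P37, P28, P7)
P10  (by R20: P23, P40)
P5  (by R3: P10)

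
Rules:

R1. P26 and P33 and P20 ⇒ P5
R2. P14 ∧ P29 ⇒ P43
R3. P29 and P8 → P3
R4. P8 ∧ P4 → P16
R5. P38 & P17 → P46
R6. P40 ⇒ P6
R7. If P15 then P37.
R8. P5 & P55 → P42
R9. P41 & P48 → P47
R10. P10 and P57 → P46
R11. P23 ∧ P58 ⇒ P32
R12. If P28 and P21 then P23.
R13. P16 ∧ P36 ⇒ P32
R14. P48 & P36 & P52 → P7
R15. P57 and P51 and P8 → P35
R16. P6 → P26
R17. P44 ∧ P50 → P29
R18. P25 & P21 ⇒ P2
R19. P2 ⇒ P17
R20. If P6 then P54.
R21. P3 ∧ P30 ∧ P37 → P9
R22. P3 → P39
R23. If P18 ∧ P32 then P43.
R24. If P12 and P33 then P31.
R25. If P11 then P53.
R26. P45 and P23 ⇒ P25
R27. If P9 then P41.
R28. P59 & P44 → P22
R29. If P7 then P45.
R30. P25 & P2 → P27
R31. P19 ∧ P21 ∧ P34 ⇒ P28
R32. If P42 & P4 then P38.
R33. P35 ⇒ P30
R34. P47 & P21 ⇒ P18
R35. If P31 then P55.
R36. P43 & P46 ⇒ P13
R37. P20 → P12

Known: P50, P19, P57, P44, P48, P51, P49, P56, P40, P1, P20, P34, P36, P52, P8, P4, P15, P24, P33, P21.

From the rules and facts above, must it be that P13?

P16  (by R4: P8, P4)
P6  (by R6: P40)
P37  (by R7: P15)
P32  (by R13: P16, P36)
P7  (by R14: P48, P36, P52)
P35  (by R15: P57, P51, P8)
P26  (by R16: P6)
P29  (by R17: P44, P50)
P45  (by R29: P7)
P28  (by R31: P19, P21, P34)
P30  (by R33: P35)
P12  (by R37: P20)
P5  (by R1: P26, P33, P20)
P3  (by R3: P29, P8)
P23  (by R12: P28, P21)
P9  (by R21: P3, P30, P37)
P31  (by R24: P12, P33)
P25  (by R26: P45, P23)
P41  (by R27: P9)
P55  (by R35: P31)
P42  (by R8: P5, P55)
P47  (by R9: P41, P48)
P2  (by R18: P25, P21)
P17  (by R19: P2)
P38  (by R32: P42, P4)
P18  (by R34: P47, P21)
P46  (by R5: P38, P17)
P43  (by R23: P18, P32)
P13  (by R36: P43, P46)

Yes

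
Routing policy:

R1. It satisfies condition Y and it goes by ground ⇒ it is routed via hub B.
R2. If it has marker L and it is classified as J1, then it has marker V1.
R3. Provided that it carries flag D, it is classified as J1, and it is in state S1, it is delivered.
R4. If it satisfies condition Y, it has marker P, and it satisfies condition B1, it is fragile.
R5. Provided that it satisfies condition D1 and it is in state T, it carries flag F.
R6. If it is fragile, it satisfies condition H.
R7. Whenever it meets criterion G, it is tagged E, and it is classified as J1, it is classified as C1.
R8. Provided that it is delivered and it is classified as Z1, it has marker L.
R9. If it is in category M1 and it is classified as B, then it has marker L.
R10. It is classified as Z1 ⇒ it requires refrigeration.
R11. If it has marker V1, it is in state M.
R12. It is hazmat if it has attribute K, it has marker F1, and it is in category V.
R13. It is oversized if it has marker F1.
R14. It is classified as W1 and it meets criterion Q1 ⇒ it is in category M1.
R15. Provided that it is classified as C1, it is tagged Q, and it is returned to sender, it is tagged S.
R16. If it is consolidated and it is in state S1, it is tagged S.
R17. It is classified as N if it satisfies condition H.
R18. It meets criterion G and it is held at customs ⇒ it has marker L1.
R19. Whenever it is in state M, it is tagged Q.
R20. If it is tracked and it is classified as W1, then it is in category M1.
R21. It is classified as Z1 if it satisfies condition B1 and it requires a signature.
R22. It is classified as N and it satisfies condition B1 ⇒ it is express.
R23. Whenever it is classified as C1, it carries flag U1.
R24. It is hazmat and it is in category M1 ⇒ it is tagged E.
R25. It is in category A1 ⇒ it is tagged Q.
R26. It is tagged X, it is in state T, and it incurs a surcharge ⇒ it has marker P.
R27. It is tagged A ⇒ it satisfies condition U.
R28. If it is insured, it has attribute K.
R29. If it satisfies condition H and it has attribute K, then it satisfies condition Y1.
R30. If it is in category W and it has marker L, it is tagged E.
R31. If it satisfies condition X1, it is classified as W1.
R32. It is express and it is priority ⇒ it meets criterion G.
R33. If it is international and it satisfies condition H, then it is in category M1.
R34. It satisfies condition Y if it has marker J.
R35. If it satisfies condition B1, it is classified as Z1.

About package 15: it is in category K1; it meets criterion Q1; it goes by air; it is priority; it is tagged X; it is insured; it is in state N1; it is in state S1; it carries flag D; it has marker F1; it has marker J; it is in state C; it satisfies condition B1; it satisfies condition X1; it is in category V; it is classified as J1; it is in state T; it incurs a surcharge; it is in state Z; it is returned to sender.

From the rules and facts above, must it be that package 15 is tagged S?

By R3 (it carries flag D, it is classified as J1, it is in state S1): it is delivered.
By R26 (it is tagged X, it is in state T, it incurs a surcharge): it has marker P.
By R28 (it is insured): it has attribute K.
By R31 (it satisfies condition X1): it is classified as W1.
By R34 (it has marker J): it satisfies condition Y.
By R35 (it satisfies condition B1): it is classified as Z1.
By R4 (it satisfies condition Y, it has marker P, it satisfies condition B1): it is fragile.
By R6 (it is fragile): it satisfies condition H.
By R8 (it is delivered, it is classified as Z1): it has marker L.
By R12 (it has attribute K, it has marker F1, it is in category V): it is hazmat.
By R14 (it is classified as W1, it meets criterion Q1): it is in category M1.
By R17 (it satisfies condition H): it is classified as N.
By R22 (it is classified as N, it satisfies condition B1): it is express.
By R24 (it is hazmat, it is in category M1): it is tagged E.
By R32 (it is express, it is priority): it meets criterion G.
By R2 (it has marker L, it is classified as J1): it has marker V1.
By R7 (it meets criterion G, it is tagged E, it is classified as J1): it is classified as C1.
By R11 (it has marker V1): it is in state M.
By R19 (it is in state M): it is tagged Q.
By R15 (it is classified as C1, it is tagged Q, it is returned to sender): it is tagged S.

Yes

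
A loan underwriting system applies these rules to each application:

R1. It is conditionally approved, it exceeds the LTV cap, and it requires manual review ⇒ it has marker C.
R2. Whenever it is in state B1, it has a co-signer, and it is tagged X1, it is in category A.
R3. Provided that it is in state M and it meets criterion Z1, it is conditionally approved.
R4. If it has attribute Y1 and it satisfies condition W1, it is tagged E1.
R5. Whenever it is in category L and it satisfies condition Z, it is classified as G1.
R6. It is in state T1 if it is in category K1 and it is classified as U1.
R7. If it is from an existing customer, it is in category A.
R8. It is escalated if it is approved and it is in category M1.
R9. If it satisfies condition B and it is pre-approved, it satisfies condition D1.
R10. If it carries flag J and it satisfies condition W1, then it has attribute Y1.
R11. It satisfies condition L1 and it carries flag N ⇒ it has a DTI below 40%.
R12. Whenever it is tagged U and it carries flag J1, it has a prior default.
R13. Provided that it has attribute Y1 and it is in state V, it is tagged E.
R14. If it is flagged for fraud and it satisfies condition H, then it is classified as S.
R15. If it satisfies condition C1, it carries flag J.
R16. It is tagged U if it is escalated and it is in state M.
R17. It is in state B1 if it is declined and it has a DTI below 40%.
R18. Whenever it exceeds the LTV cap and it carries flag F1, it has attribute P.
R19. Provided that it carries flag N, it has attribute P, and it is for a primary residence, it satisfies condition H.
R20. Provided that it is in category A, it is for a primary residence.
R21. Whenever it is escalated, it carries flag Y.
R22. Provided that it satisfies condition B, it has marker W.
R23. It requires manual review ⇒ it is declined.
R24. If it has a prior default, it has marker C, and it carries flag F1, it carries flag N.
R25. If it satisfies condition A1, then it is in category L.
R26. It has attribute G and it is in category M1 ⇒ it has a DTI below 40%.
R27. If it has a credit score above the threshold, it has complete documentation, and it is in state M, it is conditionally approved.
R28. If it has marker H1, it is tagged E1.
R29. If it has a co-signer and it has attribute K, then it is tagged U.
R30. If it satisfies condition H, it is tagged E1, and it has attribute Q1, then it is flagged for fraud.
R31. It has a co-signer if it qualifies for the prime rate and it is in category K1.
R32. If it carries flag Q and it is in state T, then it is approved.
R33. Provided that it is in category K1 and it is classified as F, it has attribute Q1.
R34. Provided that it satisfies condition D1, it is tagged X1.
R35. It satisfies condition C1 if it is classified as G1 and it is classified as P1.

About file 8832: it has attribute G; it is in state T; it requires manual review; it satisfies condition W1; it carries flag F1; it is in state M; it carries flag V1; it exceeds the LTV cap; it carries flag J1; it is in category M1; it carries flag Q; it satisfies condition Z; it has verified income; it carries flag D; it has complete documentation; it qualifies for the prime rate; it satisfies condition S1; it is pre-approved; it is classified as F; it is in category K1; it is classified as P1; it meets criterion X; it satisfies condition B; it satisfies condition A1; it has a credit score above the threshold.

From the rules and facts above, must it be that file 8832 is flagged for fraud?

By R9 (it satisfies condition B, it is pre-approved): it satisfies condition D1.
By R18 (it exceeds the LTV cap, it carries flag F1): it has attribute P.
By R23 (it requires manual review): it is declined.
By R25 (it satisfies condition A1): it is in category L.
By R26 (it has attribute G, it is in category M1): it has a DTI below 40%.
By R27 (it has a credit score above the threshold, it has complete documentation, it is in state M): it is conditionally approved.
By R31 (it qualifies for the prime rate, it is in category K1): it has a co-signer.
By R32 (it carries flag Q, it is in state T): it is approved.
By R33 (it is in category K1, it is classified as F): it has attribute Q1.
By R34 (it satisfies condition D1): it is tagged X1.
By R1 (it is conditionally approved, it exceeds the LTV cap, it requires manual review): it has marker C.
By R5 (it is in category L, it satisfies condition Z): it is classified as G1.
By R8 (it is approved, it is in category M1): it is escalated.
By R16 (it is escalated, it is in state M): it is tagged U.
By R17 (it is declined, it has a DTI below 40%): it is in state B1.
By R35 (it is classified as G1, it is classified as P1): it satisfies condition C1.
By R2 (it is in state B1, it has a co-signer, it is tagged X1): it is in category A.
By R12 (it is tagged U, it carries flag J1): it has a prior default.
By R15 (it satisfies condition C1): it carries flag J.
By R20 (it is in category A): it is for a primary residence.
By R24 (it has a prior default, it has marker C, it carries flag F1): it carries flag N.
By R10 (it carries flag J, it satisfies condition W1): it has attribute Y1.
By R19 (it carries flag N, it has attribute P, it is for a primary residence): it satisfies condition H.
By R4 (it has attribute Y1, it satisfies condition W1): it is tagged E1.
By R30 (it satisfies condition H, it is tagged E1, it has attribute Q1): it is flagged for fraud.

Yes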